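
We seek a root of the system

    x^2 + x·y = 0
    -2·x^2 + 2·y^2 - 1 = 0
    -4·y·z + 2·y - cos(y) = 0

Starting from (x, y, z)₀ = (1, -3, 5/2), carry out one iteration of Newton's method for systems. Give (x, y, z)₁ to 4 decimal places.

At (1, -3, 5/2): F = (-2.0000, 15.0000, 24.989992).
Jacobian J = [[2·x + y, x, 0], [-4·x, 4·y, 0], [0, -4·z + sin(y) + 2, -4·y]].
At the point, J = [[-1.0000, 1.0000, 0.0000], [-4.0000, -12.0000, 0.0000], [0.0000, -8.141120, 12.0000]] (det J = 192.0000).
Solving J·Δ = −F gives Δ = (-0.5625, 1.4375, -1.1073).
Then the next iterate is (x, y, z)₁ = (0.4375, -1.5625, 1.3927).

(0.4375, -1.5625, 1.3927)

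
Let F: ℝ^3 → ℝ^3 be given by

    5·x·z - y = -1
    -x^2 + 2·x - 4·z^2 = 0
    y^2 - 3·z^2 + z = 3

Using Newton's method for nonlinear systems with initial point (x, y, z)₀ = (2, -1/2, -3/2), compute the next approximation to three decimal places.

At (2, -1/2, -3/2): F = (-13.500, -9.000, -11.000).
Jacobian J = [[5·z, -1, 5·x], [-2·x + 2, 0, -8·z], [0, 2·y, -6·z + 1]].
At the point, J = [[-7.500, -1.000, 10.000], [-2.000, 0.000, 12.000], [0.000, -1.000, 10.000]] (det J = -90.000).
Solving J·Δ = −F gives Δ = (-0.333, -4.056, 0.694).
Then the next iterate is (x, y, z)₁ = (1.667, -4.556, -0.806).

(1.667, -4.556, -0.806)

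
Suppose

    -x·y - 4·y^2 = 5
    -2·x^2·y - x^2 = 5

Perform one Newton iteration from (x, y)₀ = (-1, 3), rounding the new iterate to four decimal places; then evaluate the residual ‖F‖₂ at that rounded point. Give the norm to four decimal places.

12.2616

At (-1, 3): F = (-38.0000, -12.0000).
Jacobian J = [[-y, -x - 8·y], [-4·x·y - 2·x, -2·x^2]].
At the point, J = [[-3.0000, -23.0000], [14.0000, -2.0000]] (det J = 328.0000).
Solving J·Δ = −F gives Δ = (0.6098, -1.7317).
Then the next iterate is (x, y)₁ = (-0.3902, 1.2683).
Re-evaluating at (-0.3902, 1.2683): F = (-10.939449, -5.538469), so ‖F‖₂ = 12.2616.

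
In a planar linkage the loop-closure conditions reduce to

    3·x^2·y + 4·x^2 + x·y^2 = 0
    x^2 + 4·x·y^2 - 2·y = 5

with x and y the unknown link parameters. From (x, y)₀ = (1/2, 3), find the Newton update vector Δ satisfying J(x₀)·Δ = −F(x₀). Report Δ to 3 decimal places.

(-0.619, 1.566)

At (1/2, 3): F = (7.750, 7.250).
Jacobian J = [[6·x·y + 8·x + y^2, 3·x^2 + 2·x·y], [2·x + 4·y^2, 8·x·y - 2]].
At the point, J = [[22.000, 3.750], [37.000, 10.000]] (det J = 81.250).
Solving J·Δ = −F gives Δ = (-0.619, 1.566).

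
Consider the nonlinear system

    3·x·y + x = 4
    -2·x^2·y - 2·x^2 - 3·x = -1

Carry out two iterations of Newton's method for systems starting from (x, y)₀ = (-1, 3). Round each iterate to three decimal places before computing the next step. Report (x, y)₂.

At (-1, 3): F = (-14.000, -4.000).
Jacobian J = [[3·y + 1, 3·x], [-4·x·y - 4·x - 3, -2·x^2]].
At the point, J = [[10.000, -3.000], [13.000, -2.000]] (det J = 19.000).
Solving J·Δ = −F gives Δ = (-0.842, -7.474).
Then the next iterate is (x, y)₁ = (-1.842, -4.474).
Round to (-1.842, -4.474) and repeat: F = (18.88132, 30.10031), J = [[-12.422, -5.526], [-28.59643, -6.78593]].
Δ = (0.518, 2.252), so (x, y)₂ = (-1.324, -2.222).

(-1.324, -2.222)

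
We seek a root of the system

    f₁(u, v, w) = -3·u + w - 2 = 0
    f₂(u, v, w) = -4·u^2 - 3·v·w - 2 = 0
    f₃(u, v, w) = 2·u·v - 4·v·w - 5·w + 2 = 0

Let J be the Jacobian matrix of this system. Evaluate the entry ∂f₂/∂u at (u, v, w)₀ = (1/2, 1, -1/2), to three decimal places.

-4.000

∂f₂/∂u = -8·u.
At (1/2, 1, -1/2) this is -4.000.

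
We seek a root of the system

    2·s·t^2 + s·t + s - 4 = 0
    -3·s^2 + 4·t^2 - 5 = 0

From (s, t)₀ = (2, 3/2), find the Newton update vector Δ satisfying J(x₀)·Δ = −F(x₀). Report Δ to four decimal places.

At (2, 3/2): F = (10.0000, -8.0000).
Jacobian J = [[2·t^2 + t + 1, 4·s·t + s], [-6·s, 8·t]].
At the point, J = [[7.0000, 14.0000], [-12.0000, 12.0000]] (det J = 252.0000).
Solving J·Δ = −F gives Δ = (-0.9206, -0.2540).

(-0.9206, -0.2540)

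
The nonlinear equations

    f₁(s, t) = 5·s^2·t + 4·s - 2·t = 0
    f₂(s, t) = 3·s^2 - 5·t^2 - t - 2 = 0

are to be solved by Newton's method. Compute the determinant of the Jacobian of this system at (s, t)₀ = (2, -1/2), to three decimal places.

-240.000

J = [[10·s·t + 4, 5·s^2 - 2], [6·s, -10·t - 1]].
At the point, J = [[-6.000, 18.000], [12.000, 4.000]].
det J = -240.000.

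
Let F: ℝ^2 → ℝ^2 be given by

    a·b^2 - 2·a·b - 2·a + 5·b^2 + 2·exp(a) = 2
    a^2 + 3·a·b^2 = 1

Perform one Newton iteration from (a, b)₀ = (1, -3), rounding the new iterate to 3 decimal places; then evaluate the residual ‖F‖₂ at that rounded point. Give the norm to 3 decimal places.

16.764

At (1, -3): F = (61.43656, 27.000).
Jacobian J = [[b^2 - 2·b + 2·exp(a) - 2, 2·a·b - 2·a + 10·b], [2·a + 3·b^2, 6·a·b]].
At the point, J = [[18.43656, -38.000], [29.000, -18.000]] (det J = 770.14185).
Solving J·Δ = −F gives Δ = (0.104, 1.667).
Then the next iterate is (a, b)₁ = (1.104, -1.333).
Re-evaluating at (1.104, -1.333): F = (15.61381, 6.10387), so ‖F‖₂ = 16.764.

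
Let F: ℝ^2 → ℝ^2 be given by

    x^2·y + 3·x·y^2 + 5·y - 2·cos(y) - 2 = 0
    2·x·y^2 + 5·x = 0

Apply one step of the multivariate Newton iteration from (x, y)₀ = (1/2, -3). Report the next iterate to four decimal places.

(1.6704, 3.4030)

At (1/2, -3): F = (-2.270015, 11.5000).
Jacobian J = [[2·x·y + 3·y^2, x^2 + 6·x·y + 2·sin(y) + 5], [2·y^2 + 5, 4·x·y]].
At the point, J = [[24.0000, -4.032240], [23.0000, -6.0000]] (det J = -51.258480).
Solving J·Δ = −F gives Δ = (1.1704, 6.4030).
Then the next iterate is (x, y)₁ = (1.6704, 3.4030).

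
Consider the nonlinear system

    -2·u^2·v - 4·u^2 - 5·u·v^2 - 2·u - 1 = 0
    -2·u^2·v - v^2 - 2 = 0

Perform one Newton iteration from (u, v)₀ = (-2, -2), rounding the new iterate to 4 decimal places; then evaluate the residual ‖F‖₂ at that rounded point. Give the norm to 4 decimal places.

12.3785

At (-2, -2): F = (43.0000, 10.0000).
Jacobian J = [[-4·u·v - 8·u - 5·v^2 - 2, -2·u^2 - 10·u·v], [-4·u·v, -2·u^2 - 2·v]].
At the point, J = [[-22.0000, -48.0000], [-16.0000, -4.0000]] (det J = -680.0000).
Solving J·Δ = −F gives Δ = (0.4529, 0.6882).
Then the next iterate is (u, v)₁ = (-1.5471, -1.3118).
Re-evaluating at (-1.5471, -1.3118): F = (12.111158, 2.558816), so ‖F‖₂ = 12.3785.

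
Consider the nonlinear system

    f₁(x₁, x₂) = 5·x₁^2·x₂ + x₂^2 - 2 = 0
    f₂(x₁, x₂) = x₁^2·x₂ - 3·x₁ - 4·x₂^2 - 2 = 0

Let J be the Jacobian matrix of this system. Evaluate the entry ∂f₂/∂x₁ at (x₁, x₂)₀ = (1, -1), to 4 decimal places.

∂f₂/∂x₁ = 2·x₁·x₂ - 3.
At (1, -1) this is -5.0000.

-5.0000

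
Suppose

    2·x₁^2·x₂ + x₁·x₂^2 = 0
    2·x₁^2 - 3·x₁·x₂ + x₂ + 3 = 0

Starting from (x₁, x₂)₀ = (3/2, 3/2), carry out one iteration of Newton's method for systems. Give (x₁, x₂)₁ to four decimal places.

(0.4468, 1.6915)

At (3/2, 3/2): F = (10.1250, 2.2500).
Jacobian J = [[4·x₁·x₂ + x₂^2, 2·x₁^2 + 2·x₁·x₂], [4·x₁ - 3·x₂, -3·x₁ + 1]].
At the point, J = [[11.2500, 9.0000], [1.5000, -3.5000]] (det J = -52.8750).
Solving J·Δ = −F gives Δ = (-1.0532, 0.1915).
Then the next iterate is (x₁, x₂)₁ = (0.4468, 1.6915).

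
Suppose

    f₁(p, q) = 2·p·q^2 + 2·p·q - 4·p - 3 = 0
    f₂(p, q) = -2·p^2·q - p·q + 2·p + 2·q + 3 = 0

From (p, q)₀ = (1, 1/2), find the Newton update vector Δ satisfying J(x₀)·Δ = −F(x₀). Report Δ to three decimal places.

(2.778, 3.111)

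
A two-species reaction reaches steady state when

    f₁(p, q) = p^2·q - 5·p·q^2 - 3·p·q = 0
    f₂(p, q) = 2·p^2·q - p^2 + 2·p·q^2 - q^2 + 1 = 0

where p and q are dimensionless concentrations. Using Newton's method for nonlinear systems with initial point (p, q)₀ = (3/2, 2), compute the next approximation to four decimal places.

(1.2429, 1.0897)

At (3/2, 2): F = (-34.5000, 15.7500).
Jacobian J = [[2·p·q - 5·q^2 - 3·q, p^2 - 10·p·q - 3·p], [4·p·q - 2·p + 2·q^2, 2·p^2 + 4·p·q - 2·q]].
At the point, J = [[-20.0000, -32.2500], [17.0000, 12.5000]] (det J = 298.2500).
Solving J·Δ = −F gives Δ = (-0.2571, -0.9103).
Then the next iterate is (p, q)₁ = (1.2429, 1.0897).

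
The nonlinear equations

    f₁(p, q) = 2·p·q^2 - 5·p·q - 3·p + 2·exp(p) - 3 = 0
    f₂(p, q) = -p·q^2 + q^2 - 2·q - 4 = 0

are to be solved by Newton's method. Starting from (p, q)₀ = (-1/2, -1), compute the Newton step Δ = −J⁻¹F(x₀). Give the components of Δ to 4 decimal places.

(0.9824, -0.2965)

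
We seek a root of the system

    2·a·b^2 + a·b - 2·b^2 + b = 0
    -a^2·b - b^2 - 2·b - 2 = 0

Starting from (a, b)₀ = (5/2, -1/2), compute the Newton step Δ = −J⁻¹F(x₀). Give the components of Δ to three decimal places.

(5.050, 2.000)

At (5/2, -1/2): F = (-1.000, 1.875).
Jacobian J = [[2·b^2 + b, 4·a·b + a - 4·b + 1], [-2·a·b, -a^2 - 2·b - 2]].
At the point, J = [[0.000, 0.500], [2.500, -7.250]] (det J = -1.250).
Solving J·Δ = −F gives Δ = (5.050, 2.000).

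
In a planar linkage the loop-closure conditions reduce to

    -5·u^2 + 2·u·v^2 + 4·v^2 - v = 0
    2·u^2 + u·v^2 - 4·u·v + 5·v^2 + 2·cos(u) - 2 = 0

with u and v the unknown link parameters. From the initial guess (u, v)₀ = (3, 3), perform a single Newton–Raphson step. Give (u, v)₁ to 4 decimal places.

(1.4792, 1.9788)

At (3, 3): F = (42.0000, 50.020015).
Jacobian J = [[-10·u + 2·v^2, 4·u·v + 8·v - 1], [4·u + v^2 - 4·v - 2·sin(u), 2·u·v - 4·u + 10·v]].
At the point, J = [[-12.0000, 59.0000], [8.717760, 36.0000]] (det J = -946.347839).
Solving J·Δ = −F gives Δ = (-1.5208, -1.0212).
Then the next iterate is (u, v)₁ = (1.4792, 1.9788).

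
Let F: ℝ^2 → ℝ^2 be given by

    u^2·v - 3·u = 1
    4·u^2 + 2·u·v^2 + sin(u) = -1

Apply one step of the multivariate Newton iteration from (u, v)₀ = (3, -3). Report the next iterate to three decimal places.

At (3, -3): F = (-37.000, 91.14112).
Jacobian J = [[2·u·v - 3, u^2], [8·u + 2·v^2 + cos(u), 4·u·v]].
At the point, J = [[-21.000, 9.000], [41.01001, -36.000]] (det J = 386.90993).
Solving J·Δ = −F gives Δ = (-1.323, 1.025).
Then the next iterate is (u, v)₁ = (1.677, -1.975).

(1.677, -1.975)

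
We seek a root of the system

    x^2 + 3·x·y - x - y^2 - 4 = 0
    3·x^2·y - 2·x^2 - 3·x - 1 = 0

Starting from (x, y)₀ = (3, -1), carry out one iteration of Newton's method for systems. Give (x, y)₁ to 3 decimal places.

At (3, -1): F = (-8.000, -55.000).
Jacobian J = [[2·x + 3·y - 1, 3·x - 2·y], [6·x·y - 4·x - 3, 3·x^2]].
At the point, J = [[2.000, 11.000], [-33.000, 27.000]] (det J = 417.000).
Solving J·Δ = −F gives Δ = (-0.933, 0.897).
Then the next iterate is (x, y)₁ = (2.067, -0.103).

(2.067, -0.103)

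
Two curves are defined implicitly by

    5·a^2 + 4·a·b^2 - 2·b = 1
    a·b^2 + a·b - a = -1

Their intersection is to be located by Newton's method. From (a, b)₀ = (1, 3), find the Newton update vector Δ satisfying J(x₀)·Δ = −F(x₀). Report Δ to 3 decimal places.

(0.325, -2.225)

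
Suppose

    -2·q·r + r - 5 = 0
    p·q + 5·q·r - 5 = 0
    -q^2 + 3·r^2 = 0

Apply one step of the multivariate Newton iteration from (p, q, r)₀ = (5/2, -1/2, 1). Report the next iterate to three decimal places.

At (5/2, -1/2, 1): F = (-3.000, -8.750, 2.750).
Jacobian J = [[0, -2·r, -2·q + 1], [q, p + 5·r, 5·q], [0, -2·q, 6·r]].
At the point, J = [[0.000, -2.000, 2.000], [-0.500, 7.500, -2.500], [0.000, 1.000, 6.000]] (det J = -7.000).
Solving J·Δ = −F gives Δ = (-41.786, -1.679, -0.179).
Then the next iterate is (p, q, r)₁ = (-39.286, -2.179, 0.821).

(-39.286, -2.179, 0.821)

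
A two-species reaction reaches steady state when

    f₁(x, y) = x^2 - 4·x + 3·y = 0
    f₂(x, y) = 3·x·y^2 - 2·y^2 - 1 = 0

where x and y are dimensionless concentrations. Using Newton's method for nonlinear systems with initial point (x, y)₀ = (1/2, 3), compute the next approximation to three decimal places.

(0.427, 0.510)

At (1/2, 3): F = (7.250, -5.500).
Jacobian J = [[2·x - 4, 3], [3·y^2, 6·x·y - 4·y]].
At the point, J = [[-3.000, 3.000], [27.000, -3.000]] (det J = -72.000).
Solving J·Δ = −F gives Δ = (-0.073, -2.490).
Then the next iterate is (x, y)₁ = (0.427, 0.510).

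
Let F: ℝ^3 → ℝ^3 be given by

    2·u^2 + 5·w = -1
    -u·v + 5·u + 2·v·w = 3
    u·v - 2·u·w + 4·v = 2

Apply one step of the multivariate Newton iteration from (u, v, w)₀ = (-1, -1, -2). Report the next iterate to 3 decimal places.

(0.556, -1.319, 0.644)

At (-1, -1, -2): F = (-7.000, -5.000, -9.000).
Jacobian J = [[4·u, 0, 5], [-v + 5, -u + 2·w, 2·v], [v - 2·w, u + 4, -2·u]].
At the point, J = [[-4.000, 0.000, 5.000], [6.000, -3.000, -2.000], [3.000, 3.000, 2.000]] (det J = 135.000).
Solving J·Δ = −F gives Δ = (1.556, -0.319, 2.644).
Then the next iterate is (u, v, w)₁ = (0.556, -1.319, 0.644).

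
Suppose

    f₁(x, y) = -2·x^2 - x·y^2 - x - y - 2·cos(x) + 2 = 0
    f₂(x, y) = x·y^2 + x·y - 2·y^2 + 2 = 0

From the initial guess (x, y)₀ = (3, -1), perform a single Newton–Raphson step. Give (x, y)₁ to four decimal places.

(1.6135, -1.0000)

At (3, -1): F = (-19.020015, 0.0000).
Jacobian J = [[-4·x - y^2 + 2·sin(x) - 1, -2·x·y - 1], [y^2 + y, 2·x·y + x - 4·y]].
At the point, J = [[-13.717760, 5.0000], [0.0000, 1.0000]] (det J = -13.717760).
Solving J·Δ = −F gives Δ = (-1.3865, 0.0000).
Then the next iterate is (x, y)₁ = (1.6135, -1.0000).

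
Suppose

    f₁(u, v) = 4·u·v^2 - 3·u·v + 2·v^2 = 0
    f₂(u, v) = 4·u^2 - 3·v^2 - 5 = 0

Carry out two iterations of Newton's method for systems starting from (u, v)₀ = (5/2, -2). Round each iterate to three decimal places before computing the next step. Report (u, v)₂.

At (5/2, -2): F = (63.000, 8.000).
Jacobian J = [[4·v^2 - 3·v, 8·u·v - 3·u + 4·v], [8·u, -6·v]].
At the point, J = [[22.000, -55.500], [20.000, 12.000]] (det J = 1374.000).
Solving J·Δ = −F gives Δ = (-0.873, 0.789).
Then the next iterate is (u, v)₁ = (1.627, -1.211).
Round to (1.627, -1.211) and repeat: F = (18.38805, 1.18895), J = [[9.49908, -25.48738], [13.016, 7.266]].
Δ = (-0.409, 0.569), so (u, v)₂ = (1.218, -0.642).

(1.218, -0.642)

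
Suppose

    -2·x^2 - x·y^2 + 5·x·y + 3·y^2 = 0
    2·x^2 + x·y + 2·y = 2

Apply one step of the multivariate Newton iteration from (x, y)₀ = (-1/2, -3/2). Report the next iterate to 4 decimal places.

(-1.0613, -0.3096)

At (-1/2, -3/2): F = (11.1250, -3.7500).
Jacobian J = [[-4·x - y^2 + 5·y, -2·x·y + 5·x + 6·y], [4·x + y, x + 2]].
At the point, J = [[-7.7500, -13.0000], [-3.5000, 1.5000]] (det J = -57.1250).
Solving J·Δ = −F gives Δ = (-0.5613, 1.1904).
Then the next iterate is (x, y)₁ = (-1.0613, -0.3096).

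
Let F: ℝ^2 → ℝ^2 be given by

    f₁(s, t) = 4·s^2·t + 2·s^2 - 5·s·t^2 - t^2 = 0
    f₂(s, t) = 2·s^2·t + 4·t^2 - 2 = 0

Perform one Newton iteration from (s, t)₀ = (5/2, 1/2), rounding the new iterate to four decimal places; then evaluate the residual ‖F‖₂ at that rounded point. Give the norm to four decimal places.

At (5/2, 1/2): F = (21.6250, 5.2500).
Jacobian J = [[8·s·t + 4·s - 5·t^2, 4·s^2 - 10·s·t - 2·t], [4·s·t, 2·s^2 + 8·t]].
At the point, J = [[18.7500, 11.5000], [5.0000, 16.5000]] (det J = 251.8750).
Solving J·Δ = −F gives Δ = (-1.1769, 0.0385).
Then the next iterate is (s, t)₁ = (1.3231, 0.5385).
Re-evaluating at (1.3231, 0.5385): F = (5.063606, 1.045318), so ‖F‖₂ = 5.1704.

5.1704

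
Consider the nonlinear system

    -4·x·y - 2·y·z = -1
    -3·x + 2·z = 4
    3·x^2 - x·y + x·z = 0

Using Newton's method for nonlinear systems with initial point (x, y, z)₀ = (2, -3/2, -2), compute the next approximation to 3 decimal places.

(0.811, 2.378, 3.216)

At (2, -3/2, -2): F = (7.000, -14.000, 11.000).
Jacobian J = [[-4·y, -4·x - 2·z, -2·y], [-3, 0, 2], [6·x - y + z, -x, x]].
At the point, J = [[6.000, -4.000, 3.000], [-3.000, 0.000, 2.000], [11.500, -2.000, 2.000]] (det J = -74.000).
Solving J·Δ = −F gives Δ = (-1.189, 3.878, 5.216).
Then the next iterate is (x, y, z)₁ = (0.811, 2.378, 3.216).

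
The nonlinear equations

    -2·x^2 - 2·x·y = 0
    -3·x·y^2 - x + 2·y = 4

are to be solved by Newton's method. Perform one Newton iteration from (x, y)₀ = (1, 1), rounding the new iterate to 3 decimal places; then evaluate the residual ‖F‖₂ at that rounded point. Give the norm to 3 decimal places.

At (1, 1): F = (-4.000, -6.000).
Jacobian J = [[-4·x - 2·y, -2·x], [-3·y^2 - 1, -6·x·y + 2]].
At the point, J = [[-6.000, -2.000], [-4.000, -4.000]] (det J = 16.000).
Solving J·Δ = −F gives Δ = (-0.250, -1.250).
Then the next iterate is (x, y)₁ = (0.750, -0.250).
Re-evaluating at (0.750, -0.250): F = (-0.750, -5.39062), so ‖F‖₂ = 5.443.

5.443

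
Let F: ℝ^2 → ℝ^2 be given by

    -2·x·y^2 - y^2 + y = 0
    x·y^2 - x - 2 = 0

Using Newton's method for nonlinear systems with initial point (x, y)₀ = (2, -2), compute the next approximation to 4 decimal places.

(-90.0000, -36.0000)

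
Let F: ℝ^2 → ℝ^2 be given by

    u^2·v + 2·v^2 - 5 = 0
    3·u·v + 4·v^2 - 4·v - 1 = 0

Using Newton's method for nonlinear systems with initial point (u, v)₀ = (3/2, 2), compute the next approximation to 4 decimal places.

(2.5733, 0.6400)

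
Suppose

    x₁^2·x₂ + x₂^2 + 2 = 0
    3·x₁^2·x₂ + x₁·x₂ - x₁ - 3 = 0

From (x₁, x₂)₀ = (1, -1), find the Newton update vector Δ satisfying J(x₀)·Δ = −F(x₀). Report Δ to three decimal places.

At (1, -1): F = (2.000, -8.000).
Jacobian J = [[2·x₁·x₂, x₁^2 + 2·x₂], [6·x₁·x₂ + x₂ - 1, 3·x₁^2 + x₁]].
At the point, J = [[-2.000, -1.000], [-8.000, 4.000]] (det J = -16.000).
Solving J·Δ = −F gives Δ = (0.000, 2.000).

(0.000, 2.000)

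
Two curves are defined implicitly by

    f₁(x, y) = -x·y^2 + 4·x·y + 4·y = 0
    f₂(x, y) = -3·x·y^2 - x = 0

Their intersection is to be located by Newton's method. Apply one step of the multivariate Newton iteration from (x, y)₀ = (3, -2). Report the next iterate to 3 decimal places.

(-4.235, -3.529)

At (3, -2): F = (-44.000, -39.000).
Jacobian J = [[-y^2 + 4·y, -2·x·y + 4·x + 4], [-3·y^2 - 1, -6·x·y]].
At the point, J = [[-12.000, 28.000], [-13.000, 36.000]] (det J = -68.000).
Solving J·Δ = −F gives Δ = (-7.235, -1.529).
Then the next iterate is (x, y)₁ = (-4.235, -3.529).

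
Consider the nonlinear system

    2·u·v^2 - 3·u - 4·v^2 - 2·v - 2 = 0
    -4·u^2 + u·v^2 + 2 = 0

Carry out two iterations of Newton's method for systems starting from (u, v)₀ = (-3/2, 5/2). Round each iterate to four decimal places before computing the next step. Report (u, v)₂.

(-0.8222, 0.6815)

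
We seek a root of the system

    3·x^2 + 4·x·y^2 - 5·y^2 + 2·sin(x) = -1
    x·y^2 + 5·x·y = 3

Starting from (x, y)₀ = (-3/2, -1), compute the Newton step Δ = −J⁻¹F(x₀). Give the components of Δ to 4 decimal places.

At (-3/2, -1): F = (-5.244990, 3.0000).
Jacobian J = [[6·x + 4·y^2 + 2·cos(x), 8·x·y - 10·y], [y^2 + 5·y, 2·x·y + 5·x]].
At the point, J = [[-4.858526, 22.0000], [-4.0000, -4.5000]] (det J = 109.863365).
Solving J·Δ = −F gives Δ = (0.3859, 0.3236).

(0.3859, 0.3236)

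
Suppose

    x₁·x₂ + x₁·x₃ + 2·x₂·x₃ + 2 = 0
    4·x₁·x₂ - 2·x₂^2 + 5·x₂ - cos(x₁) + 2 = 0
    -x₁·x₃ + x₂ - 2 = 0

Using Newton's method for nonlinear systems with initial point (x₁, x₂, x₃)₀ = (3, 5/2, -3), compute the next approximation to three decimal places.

At (3, 5/2, -3): F = (-14.500, 32.98999, 9.500).
Jacobian J = [[x₂ + x₃, x₁ + 2·x₃, x₁ + 2·x₂], [4·x₂ + sin(x₁), 4·x₁ - 4·x₂ + 5, 0], [-x₃, 1, -x₁]].
At the point, J = [[-0.500, -3.000, 8.000], [10.14112, 7.000, 0.000], [3.000, 1.000, -3.000]] (det J = -167.64112).
Solving J·Δ = −F gives Δ = (-1.554, -2.462, 0.792).
Then the next iterate is (x₁, x₂, x₃)₁ = (1.446, 0.038, -2.208).

(1.446, 0.038, -2.208)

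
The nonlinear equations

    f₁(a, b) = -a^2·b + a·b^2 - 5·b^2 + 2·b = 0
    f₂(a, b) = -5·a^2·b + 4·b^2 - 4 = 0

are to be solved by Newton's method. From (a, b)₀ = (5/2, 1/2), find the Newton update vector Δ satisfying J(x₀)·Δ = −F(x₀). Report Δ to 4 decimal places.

At (5/2, 1/2): F = (-2.7500, -18.6250).
Jacobian J = [[-2·a·b + b^2, -a^2 + 2·a·b - 10·b + 2], [-10·a·b, -5·a^2 + 8·b]].
At the point, J = [[-2.2500, -6.7500], [-12.5000, -27.2500]] (det J = -23.0625).
Solving J·Δ = −F gives Δ = (-2.2019, 0.3266).

(-2.2019, 0.3266)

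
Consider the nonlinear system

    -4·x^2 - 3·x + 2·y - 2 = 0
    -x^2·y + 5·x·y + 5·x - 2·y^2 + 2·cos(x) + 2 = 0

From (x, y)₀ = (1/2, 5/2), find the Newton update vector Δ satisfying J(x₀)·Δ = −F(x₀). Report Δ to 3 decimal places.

(0.101, 0.102)

At (1/2, 5/2): F = (0.500, -0.61983).
Jacobian J = [[-8·x - 3, 2], [-2·x·y + 5·y - 2·sin(x) + 5, -x^2 + 5·x - 4·y]].
At the point, J = [[-7.000, 2.000], [14.04115, -7.750]] (det J = 26.16770).
Solving J·Δ = −F gives Δ = (0.101, 0.102).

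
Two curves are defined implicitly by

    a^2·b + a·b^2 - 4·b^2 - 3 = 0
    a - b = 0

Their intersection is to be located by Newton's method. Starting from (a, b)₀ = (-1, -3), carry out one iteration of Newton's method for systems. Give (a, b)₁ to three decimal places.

At (-1, -3): F = (-51.000, 2.000).
Jacobian J = [[2·a·b + b^2, a^2 + 2·a·b - 8·b], [1, -1]].
At the point, J = [[15.000, 31.000], [1.000, -1.000]] (det J = -46.000).
Solving J·Δ = −F gives Δ = (-0.239, 1.761).
Then the next iterate is (a, b)₁ = (-1.239, -1.239).

(-1.239, -1.239)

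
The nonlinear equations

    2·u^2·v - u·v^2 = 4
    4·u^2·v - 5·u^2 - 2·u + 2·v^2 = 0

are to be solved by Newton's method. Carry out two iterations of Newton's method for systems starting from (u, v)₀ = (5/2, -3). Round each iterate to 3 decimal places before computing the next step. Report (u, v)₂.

(0.980, -1.069)

At (5/2, -3): F = (-64.000, -93.250).
Jacobian J = [[4·u·v - v^2, 2·u^2 - 2·u·v], [8·u·v - 10·u - 2, 4·u^2 + 4·v]].
At the point, J = [[-39.000, 27.500], [-87.000, 13.000]] (det J = 1885.500).
Solving J·Δ = −F gives Δ = (-0.919, 1.024).
Then the next iterate is (u, v)₁ = (1.581, -1.976).
Round to (1.581, -1.976) and repeat: F = (-20.05140, -27.60718), J = [[-16.40080, 11.24723], [-42.80245, 2.09424]].
Δ = (-0.601, 0.907), so (u, v)₂ = (0.980, -1.069).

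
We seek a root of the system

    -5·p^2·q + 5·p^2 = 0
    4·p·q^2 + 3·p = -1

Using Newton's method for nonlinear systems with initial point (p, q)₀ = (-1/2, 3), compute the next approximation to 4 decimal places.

(-0.4035, 1.7719)

At (-1/2, 3): F = (-2.5000, -18.5000).
Jacobian J = [[-10·p·q + 10·p, -5·p^2], [4·q^2 + 3, 8·p·q]].
At the point, J = [[10.0000, -1.2500], [39.0000, -12.0000]] (det J = -71.2500).
Solving J·Δ = −F gives Δ = (0.0965, -1.2281).
Then the next iterate is (p, q)₁ = (-0.4035, 1.7719).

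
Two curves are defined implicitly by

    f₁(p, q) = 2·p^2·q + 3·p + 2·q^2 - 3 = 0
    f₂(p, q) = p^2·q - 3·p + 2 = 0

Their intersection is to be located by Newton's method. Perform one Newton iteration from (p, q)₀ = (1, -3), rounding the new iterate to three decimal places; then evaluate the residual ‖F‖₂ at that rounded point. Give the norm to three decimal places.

2.520

At (1, -3): F = (12.000, -4.000).
Jacobian J = [[4·p·q + 3, 2·p^2 + 4·q], [2·p·q - 3, p^2]].
At the point, J = [[-9.000, -10.000], [-9.000, 1.000]] (det J = -99.000).
Solving J·Δ = −F gives Δ = (-0.283, 1.455).
Then the next iterate is (p, q)₁ = (0.717, -1.545).
Re-evaluating at (0.717, -1.545): F = (2.33651, -0.94527), so ‖F‖₂ = 2.520.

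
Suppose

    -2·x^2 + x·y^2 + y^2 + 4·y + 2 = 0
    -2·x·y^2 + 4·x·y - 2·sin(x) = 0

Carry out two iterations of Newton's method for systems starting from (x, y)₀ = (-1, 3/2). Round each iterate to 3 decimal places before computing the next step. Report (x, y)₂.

At (-1, 3/2): F = (6.000, 0.18294).
Jacobian J = [[-4·x + y^2, 2·x·y + 2·y + 4], [-2·y^2 + 4·y - 2·cos(x), -4·x·y + 4·x]].
At the point, J = [[6.250, 4.000], [0.41940, 2.000]] (det J = 10.82242).
Solving J·Δ = −F gives Δ = (-1.041, 0.127).
Then the next iterate is (x, y)₁ = (-2.041, 1.627).
Round to (-2.041, 1.627) and repeat: F = (-2.57902, -0.69430), J = [[10.81113, 0.61259], [2.11988, 5.11883]].
Δ = (0.236, 0.038), so (x, y)₂ = (-1.805, 1.665).

(-1.805, 1.665)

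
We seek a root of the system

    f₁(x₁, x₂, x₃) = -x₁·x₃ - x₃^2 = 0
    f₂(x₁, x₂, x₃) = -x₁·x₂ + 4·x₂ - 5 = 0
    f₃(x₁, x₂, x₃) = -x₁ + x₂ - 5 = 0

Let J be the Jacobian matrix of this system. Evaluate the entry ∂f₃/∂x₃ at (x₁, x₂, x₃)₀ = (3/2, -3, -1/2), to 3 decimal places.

0.000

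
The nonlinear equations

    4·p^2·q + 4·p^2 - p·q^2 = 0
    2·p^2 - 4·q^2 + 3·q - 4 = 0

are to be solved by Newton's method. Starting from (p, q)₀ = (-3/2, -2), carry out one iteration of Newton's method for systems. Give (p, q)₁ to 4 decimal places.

(-1.5441, -0.8824)

At (-3/2, -2): F = (-3.0000, -21.5000).
Jacobian J = [[8·p·q + 8·p - q^2, 4·p^2 - 2·p·q], [4·p, -8·q + 3]].
At the point, J = [[8.0000, 3.0000], [-6.0000, 19.0000]] (det J = 170.0000).
Solving J·Δ = −F gives Δ = (-0.0441, 1.1176).
Then the next iterate is (p, q)₁ = (-1.5441, -0.8824).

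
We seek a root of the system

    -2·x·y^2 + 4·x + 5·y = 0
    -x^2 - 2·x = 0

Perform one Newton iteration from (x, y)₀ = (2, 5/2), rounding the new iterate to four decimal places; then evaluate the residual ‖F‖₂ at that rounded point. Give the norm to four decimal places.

6.0633

At (2, 5/2): F = (-4.5000, -8.0000).
Jacobian J = [[-2·y^2 + 4, -4·x·y + 5], [-2·x - 2, 0]].
At the point, J = [[-8.5000, -15.0000], [-6.0000, 0.0000]] (det J = -90.0000).
Solving J·Δ = −F gives Δ = (-1.3333, 0.4556).
Then the next iterate is (x, y)₁ = (0.6667, 2.9556).
Re-evaluating at (0.6667, 2.9556): F = (5.796789, -1.777889), so ‖F‖₂ = 6.0633.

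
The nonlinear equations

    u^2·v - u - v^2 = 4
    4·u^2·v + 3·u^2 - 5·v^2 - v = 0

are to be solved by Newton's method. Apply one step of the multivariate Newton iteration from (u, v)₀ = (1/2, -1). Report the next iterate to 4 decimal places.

(-2.2007, -0.8451)

At (1/2, -1): F = (-5.7500, -4.2500).
Jacobian J = [[2·u·v - 1, u^2 - 2·v], [8·u·v + 6·u, 4·u^2 - 10·v - 1]].
At the point, J = [[-2.0000, 2.2500], [-1.0000, 10.0000]] (det J = -17.7500).
Solving J·Δ = −F gives Δ = (-2.7007, 0.1549).
Then the next iterate is (u, v)₁ = (-2.2007, -0.8451).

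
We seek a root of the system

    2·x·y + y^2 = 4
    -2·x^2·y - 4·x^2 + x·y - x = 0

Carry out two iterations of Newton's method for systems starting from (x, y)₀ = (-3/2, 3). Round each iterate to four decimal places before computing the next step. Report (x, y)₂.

(-0.3767, 2.3806)

At (-3/2, 3): F = (-4.0000, -25.5000).
Jacobian J = [[2·y, 2·x + 2·y], [-4·x·y - 8·x + y - 1, -2·x^2 + x]].
At the point, J = [[6.0000, 3.0000], [32.0000, -6.0000]] (det J = -132.0000).
Solving J·Δ = −F gives Δ = (0.7614, -0.1894).
Then the next iterate is (x, y)₁ = (-0.7386, 2.8106).
Round to (-0.7386, 2.8106) and repeat: F = (-0.252346, -6.585962), J = [[5.6212, 4.1440], [16.023037, -1.829660]].
Δ = (0.3619, -0.4300), so (x, y)₂ = (-0.3767, 2.3806).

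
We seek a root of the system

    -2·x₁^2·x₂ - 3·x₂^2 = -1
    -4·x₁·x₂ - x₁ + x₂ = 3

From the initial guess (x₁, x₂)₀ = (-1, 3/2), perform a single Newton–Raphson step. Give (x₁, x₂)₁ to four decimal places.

At (-1, 3/2): F = (-8.7500, 5.5000).
Jacobian J = [[-4·x₁·x₂, -2·x₁^2 - 6·x₂], [-4·x₂ - 1, -4·x₁ + 1]].
At the point, J = [[6.0000, -11.0000], [-7.0000, 5.0000]] (det J = -47.0000).
Solving J·Δ = −F gives Δ = (0.3564, -0.6011).
Then the next iterate is (x₁, x₂)₁ = (-0.6436, 0.8989).

(-0.6436, 0.8989)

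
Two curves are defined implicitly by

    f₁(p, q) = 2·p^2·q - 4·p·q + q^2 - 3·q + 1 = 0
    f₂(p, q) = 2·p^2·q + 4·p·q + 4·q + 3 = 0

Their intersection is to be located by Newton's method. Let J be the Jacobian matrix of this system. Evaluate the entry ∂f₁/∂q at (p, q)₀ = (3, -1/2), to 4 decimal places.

∂f₁/∂q = 2·p^2 - 4·p + 2·q - 3.
At (3, -1/2) this is 2.0000.

2.0000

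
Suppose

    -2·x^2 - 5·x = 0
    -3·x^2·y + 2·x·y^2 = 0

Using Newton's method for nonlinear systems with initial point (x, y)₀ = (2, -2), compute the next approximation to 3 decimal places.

(0.615, -2.154)

At (2, -2): F = (-18.000, 40.000).
Jacobian J = [[-4·x - 5, 0], [-6·x·y + 2·y^2, -3·x^2 + 4·x·y]].
At the point, J = [[-13.000, 0.000], [32.000, -28.000]] (det J = 364.000).
Solving J·Δ = −F gives Δ = (-1.385, -0.154).
Then the next iterate is (x, y)₁ = (0.615, -2.154).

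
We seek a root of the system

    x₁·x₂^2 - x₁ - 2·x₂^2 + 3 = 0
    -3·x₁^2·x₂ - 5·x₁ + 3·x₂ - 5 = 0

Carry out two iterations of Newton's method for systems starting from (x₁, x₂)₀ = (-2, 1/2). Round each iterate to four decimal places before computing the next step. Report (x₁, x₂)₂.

(0.0409, 1.7943)

At (-2, 1/2): F = (4.0000, 0.5000).
Jacobian J = [[x₂^2 - 1, 2·x₁·x₂ - 4·x₂], [-6·x₁·x₂ - 5, -3·x₁^2 + 3]].
At the point, J = [[-0.7500, -4.0000], [1.0000, -9.0000]] (det J = 10.7500).
Solving J·Δ = −F gives Δ = (3.1628, 0.4070).
Then the next iterate is (x₁, x₂)₁ = (1.1628, 0.9070).
Round to (1.1628, 0.9070) and repeat: F = (1.148478, -11.772075), J = [[-0.177351, -1.518681], [-11.327958, -1.056312]].
Δ = (-1.1219, 0.8873), so (x₁, x₂)₂ = (0.0409, 1.7943).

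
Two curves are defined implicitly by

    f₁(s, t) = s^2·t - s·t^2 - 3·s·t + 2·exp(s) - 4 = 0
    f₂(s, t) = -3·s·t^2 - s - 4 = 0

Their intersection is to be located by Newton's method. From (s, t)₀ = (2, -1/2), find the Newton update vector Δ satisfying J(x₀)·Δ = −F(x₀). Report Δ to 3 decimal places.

At (2, -1/2): F = (11.27811, -7.500).
Jacobian J = [[2·s·t - t^2 - 3·t + 2·exp(s), s^2 - 2·s·t - 3·s], [-3·t^2 - 1, -6·s·t]].
At the point, J = [[14.02811, 0.000], [-1.750, 6.000]] (det J = 84.16867).
Solving J·Δ = −F gives Δ = (-0.804, 1.016).

(-0.804, 1.016)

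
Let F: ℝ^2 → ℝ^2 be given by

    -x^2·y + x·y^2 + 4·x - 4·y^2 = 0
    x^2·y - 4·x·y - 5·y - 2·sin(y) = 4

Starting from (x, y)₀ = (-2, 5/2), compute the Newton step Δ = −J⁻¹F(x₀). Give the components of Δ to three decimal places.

(-0.117, -1.702)

At (-2, 5/2): F = (-55.500, 12.30306).
Jacobian J = [[-2·x·y + y^2 + 4, -x^2 + 2·x·y - 8·y], [2·x·y - 4·y, x^2 - 4·x - 2·cos(y) - 5]].
At the point, J = [[20.250, -34.000], [-20.000, 8.60229]] (det J = -505.80368).
Solving J·Δ = −F gives Δ = (-0.117, -1.702).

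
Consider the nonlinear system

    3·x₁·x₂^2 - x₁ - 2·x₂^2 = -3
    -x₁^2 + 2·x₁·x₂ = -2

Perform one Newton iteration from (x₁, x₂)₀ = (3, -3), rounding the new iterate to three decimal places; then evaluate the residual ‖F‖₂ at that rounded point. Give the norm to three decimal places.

11.768

At (3, -3): F = (63.000, -25.000).
Jacobian J = [[3·x₂^2 - 1, 6·x₁·x₂ - 4·x₂], [-2·x₁ + 2·x₂, 2·x₁]].
At the point, J = [[26.000, -42.000], [-12.000, 6.000]] (det J = -348.000).
Solving J·Δ = −F gives Δ = (-1.931, 0.305).
Then the next iterate is (x₁, x₂)₁ = (1.069, -2.695).
Re-evaluating at (1.069, -2.695): F = (10.69747, -4.90467), so ‖F‖₂ = 11.768.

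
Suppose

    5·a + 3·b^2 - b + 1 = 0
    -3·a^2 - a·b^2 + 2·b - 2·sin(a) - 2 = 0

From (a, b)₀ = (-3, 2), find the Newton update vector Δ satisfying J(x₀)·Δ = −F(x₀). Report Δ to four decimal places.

At (-3, 2): F = (-4.0000, -12.717760).
Jacobian J = [[5, 6·b - 1], [-6·a - b^2 - 2·cos(a), -2·a·b + 2]].
At the point, J = [[5.0000, 11.0000], [15.979985, 14.0000]] (det J = -105.779835).
Solving J·Δ = −F gives Δ = (0.7931, 0.0031).

(0.7931, 0.0031)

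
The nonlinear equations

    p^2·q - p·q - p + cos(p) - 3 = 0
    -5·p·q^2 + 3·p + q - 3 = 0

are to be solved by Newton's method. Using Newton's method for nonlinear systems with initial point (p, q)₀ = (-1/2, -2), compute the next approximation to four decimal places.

(0.8723, -4.2033)

At (-1/2, -2): F = (-3.122417, 3.5000).
Jacobian J = [[2·p·q - q - sin(p) - 1, p^2 - p], [-5·q^2 + 3, -10·p·q + 1]].
At the point, J = [[3.479426, 0.7500], [-17.0000, -9.0000]] (det J = -18.564830).
Solving J·Δ = −F gives Δ = (1.3723, -2.2033).
Then the next iterate is (p, q)₁ = (0.8723, -4.2033).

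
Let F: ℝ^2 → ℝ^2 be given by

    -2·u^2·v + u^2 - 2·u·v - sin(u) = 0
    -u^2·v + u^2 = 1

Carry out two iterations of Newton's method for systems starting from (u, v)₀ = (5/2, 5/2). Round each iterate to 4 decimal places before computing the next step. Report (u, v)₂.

(0.4399, 6.8698)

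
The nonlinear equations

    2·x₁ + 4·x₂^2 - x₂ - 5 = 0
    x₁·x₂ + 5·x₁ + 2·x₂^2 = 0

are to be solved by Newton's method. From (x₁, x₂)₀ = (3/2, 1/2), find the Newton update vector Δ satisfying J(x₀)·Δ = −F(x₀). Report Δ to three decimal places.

At (3/2, 1/2): F = (-1.500, 8.750).
Jacobian J = [[2, 8·x₂ - 1], [x₂ + 5, x₁ + 4·x₂]].
At the point, J = [[2.000, 3.000], [5.500, 3.500]] (det J = -9.500).
Solving J·Δ = −F gives Δ = (-3.316, 2.711).

(-3.316, 2.711)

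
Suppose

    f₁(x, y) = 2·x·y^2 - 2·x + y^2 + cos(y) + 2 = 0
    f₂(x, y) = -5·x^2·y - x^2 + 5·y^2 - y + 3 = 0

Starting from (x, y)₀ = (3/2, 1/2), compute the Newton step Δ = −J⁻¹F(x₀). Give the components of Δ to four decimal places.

(-0.1706, -0.3219)

At (3/2, 1/2): F = (0.877583, -4.1250).
Jacobian J = [[2·y^2 - 2, 4·x·y + 2·y - sin(y)], [-10·x·y - 2·x, -5·x^2 + 10·y - 1]].
At the point, J = [[-1.5000, 3.520574], [-10.5000, -7.2500]] (det J = 47.841032).
Solving J·Δ = −F gives Δ = (-0.1706, -0.3219).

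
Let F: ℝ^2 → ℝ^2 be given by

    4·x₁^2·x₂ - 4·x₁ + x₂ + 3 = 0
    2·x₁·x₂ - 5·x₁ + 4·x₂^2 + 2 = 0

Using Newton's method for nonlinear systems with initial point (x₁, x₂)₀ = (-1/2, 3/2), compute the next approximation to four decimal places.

(0.1038, 0.5189)

At (-1/2, 3/2): F = (8.0000, 12.0000).
Jacobian J = [[8·x₁·x₂ - 4, 4·x₁^2 + 1], [2·x₂ - 5, 2·x₁ + 8·x₂]].
At the point, J = [[-10.0000, 2.0000], [-2.0000, 11.0000]] (det J = -106.0000).
Solving J·Δ = −F gives Δ = (0.6038, -0.9811).
Then the next iterate is (x₁, x₂)₁ = (0.1038, 0.5189).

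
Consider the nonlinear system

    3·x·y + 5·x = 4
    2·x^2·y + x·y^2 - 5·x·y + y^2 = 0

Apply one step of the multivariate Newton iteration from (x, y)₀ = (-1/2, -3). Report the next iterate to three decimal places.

At (-1/2, -3): F = (-2.000, -4.500).
Jacobian J = [[3·y + 5, 3·x], [4·x·y + y^2 - 5·y, 2·x^2 + 2·x·y - 5·x + 2·y]].
At the point, J = [[-4.000, -1.500], [30.000, 0.000]] (det J = 45.000).
Solving J·Δ = −F gives Δ = (0.150, -1.733).
Then the next iterate is (x, y)₁ = (-0.350, -4.733).

(-0.350, -4.733)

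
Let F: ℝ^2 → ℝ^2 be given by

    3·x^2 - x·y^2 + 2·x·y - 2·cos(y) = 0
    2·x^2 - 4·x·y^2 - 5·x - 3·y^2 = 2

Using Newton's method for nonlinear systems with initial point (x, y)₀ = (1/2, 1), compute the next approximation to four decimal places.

(0.9767, -0.2337)

At (1/2, 1): F = (0.169395, -9.0000).
Jacobian J = [[6·x - y^2 + 2·y, -2·x·y + 2·x + 2·sin(y)], [4·x - 4·y^2 - 5, -8·x·y - 6·y]].
At the point, J = [[4.0000, 1.682942], [-7.0000, -10.0000]] (det J = -28.219406).
Solving J·Δ = −F gives Δ = (0.4767, -1.2337).
Then the next iterate is (x, y)₁ = (0.9767, -0.2337).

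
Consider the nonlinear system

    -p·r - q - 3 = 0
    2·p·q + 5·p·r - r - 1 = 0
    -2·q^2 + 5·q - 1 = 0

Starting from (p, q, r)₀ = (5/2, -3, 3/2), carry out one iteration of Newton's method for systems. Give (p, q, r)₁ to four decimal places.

(-0.3148, -1.0000, 0.8889)

At (5/2, -3, 3/2): F = (-3.7500, 1.2500, -34.0000).
Jacobian J = [[-r, -1, -p], [2·q + 5·r, 2·p, 5·p - 1], [0, -4·q + 5, 0]].
At the point, J = [[-1.5000, -1.0000, -2.5000], [1.5000, 5.0000, 11.5000], [0.0000, 17.0000, 0.0000]] (det J = 229.5000).
Solving J·Δ = −F gives Δ = (-2.8148, 2.0000, -0.6111).
Then the next iterate is (p, q, r)₁ = (-0.3148, -1.0000, 0.8889).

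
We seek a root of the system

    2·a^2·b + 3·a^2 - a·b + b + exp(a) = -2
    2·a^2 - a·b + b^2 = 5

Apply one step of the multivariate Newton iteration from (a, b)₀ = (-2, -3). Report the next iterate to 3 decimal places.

At (-2, -3): F = (-18.86466, 6.000).
Jacobian J = [[4·a·b + 6·a - b + exp(a), 2·a^2 - a + 1], [4·a - b, -a + 2·b]].
At the point, J = [[15.13534, 11.000], [-5.000, -4.000]] (det J = -5.54134).
Solving J·Δ = −F gives Δ = (1.707, -0.634).
Then the next iterate is (a, b)₁ = (-0.293, -3.634).

(-0.293, -3.634)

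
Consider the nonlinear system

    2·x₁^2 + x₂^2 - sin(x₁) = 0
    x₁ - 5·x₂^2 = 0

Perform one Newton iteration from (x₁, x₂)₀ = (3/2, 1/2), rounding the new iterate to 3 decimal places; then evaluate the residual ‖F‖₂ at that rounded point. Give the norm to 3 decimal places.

0.960

At (3/2, 1/2): F = (3.75251, 0.250).
Jacobian J = [[4·x₁ - cos(x₁), 2·x₂], [1, -10·x₂]].
At the point, J = [[5.92926, 1.000], [1.000, -5.000]] (det J = -30.64631).
Solving J·Δ = −F gives Δ = (-0.620, -0.074).
Then the next iterate is (x₁, x₂)₁ = (0.880, 0.426).
Re-evaluating at (0.880, 0.426): F = (0.95954, -0.02738), so ‖F‖₂ = 0.960.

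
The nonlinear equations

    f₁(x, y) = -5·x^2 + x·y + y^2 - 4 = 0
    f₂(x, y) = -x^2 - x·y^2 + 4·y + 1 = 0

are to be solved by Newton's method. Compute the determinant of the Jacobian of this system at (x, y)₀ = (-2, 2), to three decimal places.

264.000

J = [[-10·x + y, x + 2·y], [-2·x - y^2, -2·x·y + 4]].
At the point, J = [[22.000, 2.000], [0.000, 12.000]].
det J = 264.000.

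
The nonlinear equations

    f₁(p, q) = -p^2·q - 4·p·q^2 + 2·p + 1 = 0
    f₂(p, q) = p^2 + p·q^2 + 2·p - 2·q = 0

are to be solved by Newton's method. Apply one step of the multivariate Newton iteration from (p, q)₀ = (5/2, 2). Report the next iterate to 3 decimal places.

At (5/2, 2): F = (-46.500, 17.250).
Jacobian J = [[-2·p·q - 4·q^2 + 2, -p^2 - 8·p·q], [2·p + q^2 + 2, 2·p·q - 2]].
At the point, J = [[-24.000, -46.250], [11.000, 8.000]] (det J = 316.750).
Solving J·Δ = −F gives Δ = (-1.344, -0.308).
Then the next iterate is (p, q)₁ = (1.156, 1.692).

(1.156, 1.692)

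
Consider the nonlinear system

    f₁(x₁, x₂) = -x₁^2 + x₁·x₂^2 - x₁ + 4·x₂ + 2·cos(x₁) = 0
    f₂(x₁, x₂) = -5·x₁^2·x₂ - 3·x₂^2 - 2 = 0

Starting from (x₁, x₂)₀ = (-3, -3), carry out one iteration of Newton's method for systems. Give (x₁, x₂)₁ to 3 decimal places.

At (-3, -3): F = (-46.97998, 106.000).
Jacobian J = [[-2·x₁ + x₂^2 - 2·sin(x₁) - 1, 2·x₁·x₂ + 4], [-10·x₁·x₂, -5·x₁^2 - 6·x₂]].
At the point, J = [[14.28224, 22.000], [-90.000, -27.000]] (det J = 1594.37952).
Solving J·Δ = −F gives Δ = (0.667, 1.702).
Then the next iterate is (x₁, x₂)₁ = (-2.333, -1.298).

(-2.333, -1.298)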